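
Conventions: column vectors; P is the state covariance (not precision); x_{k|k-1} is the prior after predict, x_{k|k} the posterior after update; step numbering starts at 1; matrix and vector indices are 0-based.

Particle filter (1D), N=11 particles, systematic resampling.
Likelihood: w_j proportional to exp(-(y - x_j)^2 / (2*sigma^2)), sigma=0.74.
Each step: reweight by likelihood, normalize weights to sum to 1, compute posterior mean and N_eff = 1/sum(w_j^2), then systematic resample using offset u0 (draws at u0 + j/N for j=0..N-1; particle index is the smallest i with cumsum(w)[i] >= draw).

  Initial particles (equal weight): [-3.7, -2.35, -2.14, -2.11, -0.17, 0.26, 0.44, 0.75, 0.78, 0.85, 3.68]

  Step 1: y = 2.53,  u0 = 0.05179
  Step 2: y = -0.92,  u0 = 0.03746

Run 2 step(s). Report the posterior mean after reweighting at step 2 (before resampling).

step 1: w=[0.0000, 0.0000, 0.0000, 0.0000, 0.0025, 0.0174, 0.0356, 0.1065, 0.1173, 0.1461, 0.5746]  mean=2.4299  Neff=2.6441  idx=[6, 7, 8, 9, 9, 10, 10, 10, 10, 10, 10]
step 2: w=[0.4114, 0.1745, 0.1591, 0.1275, 0.1275, 0.0000, 0.0000, 0.0000, 0.0000, 0.0000, 0.0000]  mean=0.6527  Neff=3.8828  idx=[0, 0, 0, 0, 0, 1, 1, 2, 3, 3, 4]

post_mean = 0.6527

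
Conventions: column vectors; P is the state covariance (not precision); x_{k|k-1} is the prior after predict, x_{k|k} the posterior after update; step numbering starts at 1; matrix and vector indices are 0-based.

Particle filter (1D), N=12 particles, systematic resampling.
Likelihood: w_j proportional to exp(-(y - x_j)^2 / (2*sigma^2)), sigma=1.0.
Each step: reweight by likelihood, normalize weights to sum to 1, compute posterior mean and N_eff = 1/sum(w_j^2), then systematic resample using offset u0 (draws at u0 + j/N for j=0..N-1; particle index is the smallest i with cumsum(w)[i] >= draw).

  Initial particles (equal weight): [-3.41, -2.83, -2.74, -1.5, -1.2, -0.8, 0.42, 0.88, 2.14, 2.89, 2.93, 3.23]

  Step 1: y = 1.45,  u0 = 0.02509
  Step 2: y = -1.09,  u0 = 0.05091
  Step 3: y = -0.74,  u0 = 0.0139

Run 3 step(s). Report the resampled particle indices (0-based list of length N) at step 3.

resampled_idx = [0, 0, 1, 2, 2, 3, 4, 4, 5, 6, 8, 9]

step 1: w=[0.0000, 0.0000, 0.0000, 0.0040, 0.0092, 0.0245, 0.1814, 0.2621, 0.2430, 0.1093, 0.1031, 0.0632]  mean=1.6124  Neff=5.3207  idx=[5, 6, 6, 7, 7, 7, 8, 8, 8, 9, 10, 11]
step 2: w=[0.4685, 0.1563, 0.1563, 0.0702, 0.0702, 0.0702, 0.0027, 0.0027, 0.0027, 0.0002, 0.0002, 0.0000]  mean=-0.0401  Neff=3.5313  idx=[0, 0, 0, 0, 0, 0, 1, 2, 2, 3, 4, 5]
step 3: w=[0.1199, 0.1199, 0.1199, 0.1199, 0.1199, 0.1199, 0.0613, 0.0613, 0.0613, 0.0323, 0.0323, 0.0323]  mean=-0.4128  Neff=9.9399  idx=[0, 0, 1, 2, 2, 3, 4, 4, 5, 6, 8, 9]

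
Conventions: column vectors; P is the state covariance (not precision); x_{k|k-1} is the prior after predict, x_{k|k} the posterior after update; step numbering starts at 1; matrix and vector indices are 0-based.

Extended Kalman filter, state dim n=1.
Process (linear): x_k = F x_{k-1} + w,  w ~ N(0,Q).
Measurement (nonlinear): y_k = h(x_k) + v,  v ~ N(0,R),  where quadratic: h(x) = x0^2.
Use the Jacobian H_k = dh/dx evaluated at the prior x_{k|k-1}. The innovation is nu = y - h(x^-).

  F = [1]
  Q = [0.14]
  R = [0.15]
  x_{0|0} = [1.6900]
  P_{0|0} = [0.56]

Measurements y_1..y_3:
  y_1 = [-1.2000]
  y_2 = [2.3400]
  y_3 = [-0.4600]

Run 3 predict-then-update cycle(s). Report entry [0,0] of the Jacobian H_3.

step 1: x^-=[1.6900]  P^-=[0.7000]  H_jac=[3.3800]  S=[8.1471]  K=[0.2904]  nu=[-4.0561]  x^+=[0.5121]  P^+=[0.0129]
step 2: x^-=[0.5121]  P^-=[0.1529]  H_jac=[1.0241]  S=[0.3104]  K=[0.5045]  nu=[2.0778]  x^+=[1.5603]  P^+=[0.0739]
step 3: x^-=[1.5603]  P^-=[0.2139]  H_jac=[3.1207]  S=[2.2330]  K=[0.2989]  nu=[-2.8946]  x^+=[0.6951]  P^+=[0.0144]

H_jac[0,0] = 3.1207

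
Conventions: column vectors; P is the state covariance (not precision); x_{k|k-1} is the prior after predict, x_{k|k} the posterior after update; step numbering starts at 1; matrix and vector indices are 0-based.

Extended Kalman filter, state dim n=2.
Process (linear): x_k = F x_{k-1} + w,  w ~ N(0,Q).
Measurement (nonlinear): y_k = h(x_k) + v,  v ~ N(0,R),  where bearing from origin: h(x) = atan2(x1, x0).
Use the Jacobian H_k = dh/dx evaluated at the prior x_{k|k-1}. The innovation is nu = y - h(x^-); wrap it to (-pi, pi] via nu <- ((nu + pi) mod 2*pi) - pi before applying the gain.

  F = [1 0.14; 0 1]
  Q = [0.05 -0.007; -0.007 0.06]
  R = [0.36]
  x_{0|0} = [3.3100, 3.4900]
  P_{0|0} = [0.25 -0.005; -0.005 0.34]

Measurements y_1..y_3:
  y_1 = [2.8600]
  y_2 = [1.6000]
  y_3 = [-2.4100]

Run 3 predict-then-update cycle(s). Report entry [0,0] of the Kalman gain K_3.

step 1: x^-=[3.7986, 3.4900]  P^-=[0.3053 0.0356; 0.0356 0.4000]  H_jac=[-0.1312 0.1428]  S=[0.3721]  K=[-0.0939; 0.1409]  nu=[2.1169]  x^+=[3.5997, 3.7883]  P^+=[0.3020 0.0405; 0.0405 0.3926]
step 2: x^-=[4.1301, 3.7883]  P^-=[0.3710 0.0885; 0.0885 0.4526]  H_jac=[-0.1206 0.1315]  S=[0.3704]  K=[-0.0894; 0.1319]  nu=[0.8577]  x^+=[4.0534, 3.9014]  P^+=[0.3681 0.0929; 0.0929 0.4462]
step 3: x^-=[4.5996, 3.9014]  P^-=[0.4528 0.1483; 0.1483 0.5062]  H_jac=[-0.1072 0.1264]  S=[0.3693]  K=[-0.0807; 0.1302]  nu=[-3.1135]  x^+=[4.8509, 3.4959]  P^+=[0.4504 0.1522; 0.1522 0.4999]

K[0,0] = -0.0807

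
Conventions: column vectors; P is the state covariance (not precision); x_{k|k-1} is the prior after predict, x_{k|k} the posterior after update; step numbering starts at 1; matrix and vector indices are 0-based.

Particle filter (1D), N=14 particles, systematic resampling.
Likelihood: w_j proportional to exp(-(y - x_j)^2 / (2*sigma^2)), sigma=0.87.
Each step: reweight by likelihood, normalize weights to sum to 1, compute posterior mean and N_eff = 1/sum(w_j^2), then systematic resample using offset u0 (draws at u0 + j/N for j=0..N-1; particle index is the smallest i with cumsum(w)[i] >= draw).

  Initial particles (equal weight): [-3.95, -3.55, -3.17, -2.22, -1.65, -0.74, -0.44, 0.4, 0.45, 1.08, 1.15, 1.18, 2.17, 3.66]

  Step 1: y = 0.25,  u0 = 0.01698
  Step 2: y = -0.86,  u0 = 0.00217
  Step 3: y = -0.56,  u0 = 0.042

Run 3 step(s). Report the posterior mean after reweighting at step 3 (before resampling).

step 1: w=[0.0000, 0.0000, 0.0001, 0.0034, 0.0177, 0.1007, 0.1405, 0.1896, 0.1874, 0.1221, 0.1127, 0.1087, 0.0169, 0.0001]  mean=0.4133  Neff=7.0914  idx=[4, 5, 6, 6, 7, 7, 7, 8, 8, 9, 9, 10, 10, 11]
step 2: w=[0.1205, 0.1802, 0.1619, 0.1619, 0.0637, 0.0637, 0.0637, 0.0586, 0.0586, 0.0151, 0.0151, 0.0126, 0.0126, 0.0116]  mean=-0.2700  Neff=8.3766  idx=[0, 0, 1, 1, 1, 2, 2, 3, 3, 4, 5, 6, 7, 8]
step 3: w=[0.0436, 0.0436, 0.0936, 0.0936, 0.0936, 0.0947, 0.0947, 0.0947, 0.0947, 0.0520, 0.0520, 0.0520, 0.0487, 0.0487]  mean=-0.4120  Neff=12.6949  idx=[0, 2, 3, 3, 4, 5, 6, 6, 7, 8, 9, 10, 11, 13]

post_mean = -0.4120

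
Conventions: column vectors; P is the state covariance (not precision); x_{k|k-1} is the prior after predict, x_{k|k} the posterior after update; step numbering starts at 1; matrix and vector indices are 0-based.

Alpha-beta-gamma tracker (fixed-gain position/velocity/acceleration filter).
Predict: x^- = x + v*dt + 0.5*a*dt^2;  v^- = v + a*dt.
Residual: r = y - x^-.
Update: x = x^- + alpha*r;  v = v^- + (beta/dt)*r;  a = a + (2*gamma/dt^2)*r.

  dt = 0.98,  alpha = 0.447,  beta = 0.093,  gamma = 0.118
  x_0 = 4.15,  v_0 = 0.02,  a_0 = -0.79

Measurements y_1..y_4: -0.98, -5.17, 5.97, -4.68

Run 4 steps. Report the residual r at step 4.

resid = 1.9772

step 1: x_pred=3.7902  r=-4.7702  x^+=1.6579  v^+=-1.2069  a^+=-1.9622
step 2: x_pred=-0.4671  r=-4.7029  x^+=-2.5693  v^+=-3.5761  a^+=-3.1179
step 3: x_pred=-7.5711  r=13.5411  x^+=-1.5182  v^+=-5.3466  a^+=0.2096
step 4: x_pred=-6.6572  r=1.9772  x^+=-5.7734  v^+=-4.9536  a^+=0.6955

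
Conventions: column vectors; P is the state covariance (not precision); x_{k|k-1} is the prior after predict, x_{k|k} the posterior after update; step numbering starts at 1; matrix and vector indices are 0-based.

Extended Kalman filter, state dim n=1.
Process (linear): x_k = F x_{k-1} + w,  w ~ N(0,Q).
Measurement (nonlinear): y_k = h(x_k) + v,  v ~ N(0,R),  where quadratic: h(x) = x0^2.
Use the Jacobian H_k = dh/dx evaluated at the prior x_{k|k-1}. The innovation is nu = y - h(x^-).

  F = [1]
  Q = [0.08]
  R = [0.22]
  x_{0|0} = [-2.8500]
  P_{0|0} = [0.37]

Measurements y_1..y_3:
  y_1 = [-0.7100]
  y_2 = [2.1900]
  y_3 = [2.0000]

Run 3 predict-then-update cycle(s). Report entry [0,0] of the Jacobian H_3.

step 1: x^-=[-2.8500]  P^-=[0.4500]  H_jac=[-5.7000]  S=[14.8405]  K=[-0.1728]  nu=[-8.8325]  x^+=[-1.3234]  P^+=[0.0067]
step 2: x^-=[-1.3234]  P^-=[0.0867]  H_jac=[-2.6468]  S=[0.8272]  K=[-0.2773]  nu=[0.4386]  x^+=[-1.4450]  P^+=[0.0231]
step 3: x^-=[-1.4450]  P^-=[0.1031]  H_jac=[-2.8901]  S=[1.0807]  K=[-0.2756]  nu=[-0.0881]  x^+=[-1.4208]  P^+=[0.0210]

H_jac[0,0] = -2.8901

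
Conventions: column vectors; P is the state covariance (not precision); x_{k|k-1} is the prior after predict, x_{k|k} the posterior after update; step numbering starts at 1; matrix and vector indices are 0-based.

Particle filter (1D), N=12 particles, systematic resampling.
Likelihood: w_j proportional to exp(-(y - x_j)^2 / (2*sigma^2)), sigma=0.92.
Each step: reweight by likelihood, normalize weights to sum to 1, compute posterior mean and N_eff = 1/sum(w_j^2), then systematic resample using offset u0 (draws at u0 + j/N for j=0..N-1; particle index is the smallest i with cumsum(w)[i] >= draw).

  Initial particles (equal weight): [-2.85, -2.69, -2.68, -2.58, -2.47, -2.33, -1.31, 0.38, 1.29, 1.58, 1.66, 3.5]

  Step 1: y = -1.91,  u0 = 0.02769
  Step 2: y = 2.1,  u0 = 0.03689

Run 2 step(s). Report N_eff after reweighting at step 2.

N_eff = 2.0687

step 1: w=[0.1109, 0.1304, 0.1316, 0.1433, 0.1552, 0.1684, 0.1510, 0.0084, 0.0004, 0.0001, 0.0001, 0.0000]  mean=-2.3588  Neff=7.0176  idx=[0, 1, 1, 2, 2, 3, 4, 4, 5, 5, 6, 6]
step 2: w=[0.0002, 0.0006, 0.0006, 0.0007, 0.0007, 0.0011, 0.0021, 0.0021, 0.0044, 0.0044, 0.4916, 0.4916]  mean=-1.3290  Neff=2.0687  idx=[10, 10, 10, 10, 10, 10, 11, 11, 11, 11, 11, 11]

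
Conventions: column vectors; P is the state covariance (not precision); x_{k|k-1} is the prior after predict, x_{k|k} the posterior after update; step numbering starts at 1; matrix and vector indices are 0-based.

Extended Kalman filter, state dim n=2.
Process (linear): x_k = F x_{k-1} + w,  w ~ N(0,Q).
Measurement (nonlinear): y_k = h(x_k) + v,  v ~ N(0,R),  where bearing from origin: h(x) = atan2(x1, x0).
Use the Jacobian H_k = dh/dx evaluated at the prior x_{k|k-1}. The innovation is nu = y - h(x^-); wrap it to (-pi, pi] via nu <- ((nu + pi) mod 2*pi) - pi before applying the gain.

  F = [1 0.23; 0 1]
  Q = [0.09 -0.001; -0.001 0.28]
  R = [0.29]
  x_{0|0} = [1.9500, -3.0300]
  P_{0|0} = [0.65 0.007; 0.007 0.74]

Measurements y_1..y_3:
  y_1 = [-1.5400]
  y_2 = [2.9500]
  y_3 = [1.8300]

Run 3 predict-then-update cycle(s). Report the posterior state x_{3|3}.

step 1: x^-=[1.2531, -3.0300]  P^-=[0.7824 0.1762; 0.1762 1.0200]  H_jac=[0.2818 0.1166]  S=[0.3776]  K=[0.6384; 0.4464]  nu=[-0.3613]  x^+=[1.0224, -3.1913]  P^+=[0.6285 0.0686; 0.0686 0.9448]
step 2: x^-=[0.2884, -3.1913]  P^-=[0.8000 0.2849; 0.2849 1.2248]  H_jac=[0.3108 0.0281]  S=[0.3732]  K=[0.6877; 0.3294]  nu=[-1.8525]  x^+=[-0.9855, -3.8016]  P^+=[0.6235 0.2003; 0.2003 1.1843]
step 3: x^-=[-1.8599, -3.8016]  P^-=[0.8683 0.4717; 0.4717 1.4643]  H_jac=[0.2122 -0.1038]  S=[0.3241]  K=[0.4175; -0.1602]  nu=[-2.4274]  x^+=[-2.8733, -3.4127]  P^+=[0.8118 0.4934; 0.4934 1.4559]

x_post = [-2.8733, -3.4127]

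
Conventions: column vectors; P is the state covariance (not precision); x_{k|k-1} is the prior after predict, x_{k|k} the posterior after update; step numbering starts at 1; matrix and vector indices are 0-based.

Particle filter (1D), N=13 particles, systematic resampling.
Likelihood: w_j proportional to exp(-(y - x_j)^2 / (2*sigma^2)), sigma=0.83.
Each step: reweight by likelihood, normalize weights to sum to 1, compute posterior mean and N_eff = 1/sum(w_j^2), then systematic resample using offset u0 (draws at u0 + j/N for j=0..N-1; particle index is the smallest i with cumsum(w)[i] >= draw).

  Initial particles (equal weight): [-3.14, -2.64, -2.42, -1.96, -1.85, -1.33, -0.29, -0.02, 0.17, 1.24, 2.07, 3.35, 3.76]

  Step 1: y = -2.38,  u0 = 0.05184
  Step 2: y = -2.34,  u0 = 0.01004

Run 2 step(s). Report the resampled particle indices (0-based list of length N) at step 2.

step 1: w=[0.1364, 0.1975, 0.2072, 0.1825, 0.1691, 0.0932, 0.0087, 0.0036, 0.0018, 0.0000, 0.0000, 0.0000, 0.0000]  mean=-2.2476  Neff=5.8417  idx=[0, 0, 1, 1, 2, 2, 2, 3, 3, 4, 4, 5, 5]
step 2: w=[0.0596, 0.0596, 0.0888, 0.0888, 0.0943, 0.0943, 0.0943, 0.0853, 0.0853, 0.0796, 0.0796, 0.0452, 0.0452]  mean=-2.2770  Neff=12.3631  idx=[0, 1, 2, 3, 4, 5, 5, 6, 7, 8, 9, 10, 11]

resampled_idx = [0, 1, 2, 3, 4, 5, 5, 6, 7, 8, 9, 10, 11]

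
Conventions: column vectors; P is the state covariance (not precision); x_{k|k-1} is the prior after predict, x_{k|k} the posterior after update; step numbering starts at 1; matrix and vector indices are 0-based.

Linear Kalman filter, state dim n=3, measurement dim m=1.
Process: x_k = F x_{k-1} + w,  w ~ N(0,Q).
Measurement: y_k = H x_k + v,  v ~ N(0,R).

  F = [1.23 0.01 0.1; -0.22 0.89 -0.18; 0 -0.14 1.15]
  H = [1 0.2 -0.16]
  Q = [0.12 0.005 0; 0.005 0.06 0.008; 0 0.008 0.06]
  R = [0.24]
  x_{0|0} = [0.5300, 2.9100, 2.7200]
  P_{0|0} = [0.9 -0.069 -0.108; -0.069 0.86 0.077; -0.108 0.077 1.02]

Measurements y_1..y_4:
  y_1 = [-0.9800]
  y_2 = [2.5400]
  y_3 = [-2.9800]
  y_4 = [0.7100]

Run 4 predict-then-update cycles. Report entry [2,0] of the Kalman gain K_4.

step 1: x^-=[0.9530, 1.9837, 2.7206]  P^-=[1.4638 -0.2916 -0.0250; -0.2916 0.8116 -0.2043; -0.0250 -0.2043 1.4010]  S=[1.6765]  K=[0.8407; -0.0576; -0.1730]  nu=[-1.8944]  x^+=[-0.6397, 2.0929, 3.0483]  P^+=[0.2789 -0.2104 0.2188; -0.2104 0.8060 -0.2211; 0.2188 -0.2211 1.3508]
step 2: x^-=[-0.4610, 1.4547, 3.2126]  P^-=[0.6037 -0.3900 0.5005; -0.3900 0.9263 -0.6657; 0.5005 -0.6657 1.9335]  S=[0.6567]  K=[0.6786; -0.1496; 0.0884]  nu=[3.2241]  x^+=[1.7268, 0.9724, 3.4975]  P^+=[0.3013 -0.3233 0.4612; -0.3233 0.9116 -0.6570; 0.4612 -0.6570 1.9283]
step 3: x^-=[2.4834, -0.1441, 3.8860]  P^-=[0.6994 -0.6259 0.9301; -0.6259 1.2328 -1.3204; 0.9301 -1.3204 2.8397]  S=[0.5979]  K=[0.7115; -0.2812; 0.3540]  nu=[-4.8129]  x^+=[-0.9408, 1.2091, 2.1821]  P^+=[0.3967 -0.5063 0.7795; -0.5063 1.1855 -1.2609; 0.7795 -1.2609 2.7647]
step 4: x^-=[-0.9269, 0.8903, 2.3402]  P^-=[0.9248 -0.9944 1.5092; -0.9944 1.7719 -2.2471; 1.5092 -2.2471 4.1456]  S=[0.6049]  K=[0.8009; -0.4637; 0.6555]  nu=[1.8333]  x^+=[0.5413, 0.0401, 3.5419]  P^+=[0.5368 -0.7698 1.1917; -0.7698 1.6418 -2.0633; 1.1917 -2.0633 3.8857]

K[2,0] = 0.6555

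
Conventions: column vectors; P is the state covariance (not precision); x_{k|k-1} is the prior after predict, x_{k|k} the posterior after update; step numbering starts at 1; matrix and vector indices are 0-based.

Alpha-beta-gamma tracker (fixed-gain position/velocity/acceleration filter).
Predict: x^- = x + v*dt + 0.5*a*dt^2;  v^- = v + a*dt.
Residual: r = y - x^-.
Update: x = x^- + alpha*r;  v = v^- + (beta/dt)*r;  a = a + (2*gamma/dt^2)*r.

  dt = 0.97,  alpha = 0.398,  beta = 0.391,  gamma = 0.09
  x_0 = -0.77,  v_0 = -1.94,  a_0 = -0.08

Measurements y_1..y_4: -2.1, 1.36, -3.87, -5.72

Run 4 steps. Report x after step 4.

step 1: x_pred=-2.6894  r=0.5894  x^+=-2.4548  v^+=-1.7800  a^+=0.0328
step 2: x_pred=-4.1660  r=5.5260  x^+=-1.9667  v^+=0.4793  a^+=1.0899
step 3: x_pred=-0.9890  r=-2.8810  x^+=-2.1356  v^+=0.3752  a^+=0.5388
step 4: x_pred=-1.5182  r=-4.2018  x^+=-3.1905  v^+=-0.7959  a^+=-0.2650

x_post = -3.1905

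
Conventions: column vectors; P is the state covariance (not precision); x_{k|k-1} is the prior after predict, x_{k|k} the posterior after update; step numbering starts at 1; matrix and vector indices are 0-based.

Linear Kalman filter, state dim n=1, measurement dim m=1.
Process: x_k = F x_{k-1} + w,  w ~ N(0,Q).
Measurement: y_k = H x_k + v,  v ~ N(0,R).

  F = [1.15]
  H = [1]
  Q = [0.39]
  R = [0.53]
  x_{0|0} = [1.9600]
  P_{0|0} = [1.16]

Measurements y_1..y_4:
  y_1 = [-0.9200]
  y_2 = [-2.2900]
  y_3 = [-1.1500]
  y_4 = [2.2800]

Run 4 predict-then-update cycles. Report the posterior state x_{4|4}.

step 1: x^-=[2.2540]  P^-=[1.9241]  S=[2.4541]  K=[0.7840]  nu=[-3.1740]  x^+=[-0.2345]  P^+=[0.4155]
step 2: x^-=[-0.2697]  P^-=[0.9395]  S=[1.4695]  K=[0.6393]  nu=[-2.0203]  x^+=[-1.5614]  P^+=[0.3389]
step 3: x^-=[-1.7956]  P^-=[0.8381]  S=[1.3681]  K=[0.6126]  nu=[0.6456]  x^+=[-1.4001]  P^+=[0.3247]
step 4: x^-=[-1.6101]  P^-=[0.8194]  S=[1.3494]  K=[0.6072]  nu=[3.8901]  x^+=[0.7521]  P^+=[0.3218]

x_post = [0.7521]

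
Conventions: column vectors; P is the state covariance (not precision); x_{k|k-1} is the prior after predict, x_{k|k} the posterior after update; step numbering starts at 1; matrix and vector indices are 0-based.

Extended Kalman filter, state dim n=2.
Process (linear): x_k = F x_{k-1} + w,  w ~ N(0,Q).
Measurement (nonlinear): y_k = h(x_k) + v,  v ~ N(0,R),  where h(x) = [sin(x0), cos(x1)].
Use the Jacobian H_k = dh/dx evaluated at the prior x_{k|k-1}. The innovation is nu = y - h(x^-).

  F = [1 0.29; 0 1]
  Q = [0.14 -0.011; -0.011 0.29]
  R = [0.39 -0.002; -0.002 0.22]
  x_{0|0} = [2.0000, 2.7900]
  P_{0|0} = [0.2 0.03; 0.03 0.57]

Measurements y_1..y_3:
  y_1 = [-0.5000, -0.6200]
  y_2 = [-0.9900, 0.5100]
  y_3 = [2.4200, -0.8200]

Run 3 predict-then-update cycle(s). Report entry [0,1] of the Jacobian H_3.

H_jac[0,1] = 0.0000

step 1: x^-=[2.8091, 2.7900]  P^-=[0.4053 0.1843; 0.1843 0.8600]  H_jac=[-0.9452 0.0000; 0.0000 -0.3444]  S=[0.7522 0.0580; 0.0580 0.3220]  K=[-0.5011 -0.1069; -0.1630 -0.8905]  nu=[-0.8264, 0.3188]  x^+=[3.1892, 2.6408]  P^+=[0.2065 0.0653; 0.0653 0.5679]
step 2: x^-=[3.9550, 2.6408]  P^-=[0.4322 0.2190; 0.2190 0.8579]  H_jac=[-0.6870 0.0000; 0.0000 -0.4802]  S=[0.5940 0.0703; 0.0703 0.4178]  K=[-0.4797 -0.1711; -0.1395 -0.9625]  nu=[-0.2634, 1.3872]  x^+=[3.8440, 1.3423]  P^+=[0.2718 0.0764; 0.0764 0.4404]
step 3: x^-=[4.2333, 1.3423]  P^-=[0.4931 0.1931; 0.1931 0.7304]  H_jac=[-0.4610 0.0000; 0.0000 -0.9740]  S=[0.4948 0.0847; 0.0847 0.9130]  K=[-0.4310 -0.1660; -0.0473 -0.7749]  nu=[3.3074, -1.0465]  x^+=[2.9815, 1.9970]  P^+=[0.3639 0.0366; 0.0366 0.1749]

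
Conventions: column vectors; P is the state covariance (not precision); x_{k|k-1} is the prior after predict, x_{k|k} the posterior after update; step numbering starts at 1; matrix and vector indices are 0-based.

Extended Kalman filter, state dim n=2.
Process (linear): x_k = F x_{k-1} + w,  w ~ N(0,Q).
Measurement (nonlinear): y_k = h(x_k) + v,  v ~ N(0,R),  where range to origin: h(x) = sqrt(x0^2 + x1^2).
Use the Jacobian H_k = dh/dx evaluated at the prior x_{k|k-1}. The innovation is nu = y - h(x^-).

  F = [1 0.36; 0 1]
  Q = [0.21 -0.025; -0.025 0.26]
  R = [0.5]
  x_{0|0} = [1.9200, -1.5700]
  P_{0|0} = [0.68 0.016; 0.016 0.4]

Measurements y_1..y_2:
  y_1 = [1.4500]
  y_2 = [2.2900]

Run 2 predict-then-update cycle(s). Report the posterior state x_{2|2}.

step 1: x^-=[1.3548, -1.5700]  P^-=[0.9534 0.1350; 0.1350 0.6600]  H_jac=[0.6533 -0.7571]  S=[1.1517]  K=[0.4521; -0.3573]  nu=[-0.6237]  x^+=[1.0728, -1.3471]  P^+=[0.7180 0.3210; 0.3210 0.5130]
step 2: x^-=[0.5879, -1.3471]  P^-=[1.2256 0.4807; 0.4807 0.7730]  H_jac=[0.3999 -0.9165]  S=[0.9930]  K=[0.0500; -0.5199]  nu=[0.8202]  x^+=[0.6288, -1.7735]  P^+=[1.2231 0.5065; 0.5065 0.5046]

x_post = [0.6288, -1.7735]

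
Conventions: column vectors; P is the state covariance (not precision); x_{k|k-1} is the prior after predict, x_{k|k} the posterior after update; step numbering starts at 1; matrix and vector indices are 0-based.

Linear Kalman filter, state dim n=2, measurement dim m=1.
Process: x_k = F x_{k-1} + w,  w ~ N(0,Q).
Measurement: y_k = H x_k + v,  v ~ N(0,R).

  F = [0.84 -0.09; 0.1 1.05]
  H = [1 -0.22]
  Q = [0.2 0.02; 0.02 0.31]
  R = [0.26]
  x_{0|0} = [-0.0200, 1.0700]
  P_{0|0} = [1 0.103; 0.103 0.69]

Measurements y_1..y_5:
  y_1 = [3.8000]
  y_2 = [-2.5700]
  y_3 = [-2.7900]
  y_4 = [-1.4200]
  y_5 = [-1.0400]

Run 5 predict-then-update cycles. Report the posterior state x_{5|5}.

x_post = [-0.7467, 2.9032]

step 1: x^-=[-0.1131, 1.1215]  P^-=[0.8956 0.1287; 0.1287 1.1024]  S=[1.1523]  K=[0.7526; -0.0988]  nu=[4.1598]  x^+=[3.0178, 0.7107]  P^+=[0.2428 0.2144; 0.2144 1.0911]
step 2: x^-=[2.4710, 1.0480]  P^-=[0.3478 0.1244; 0.1244 1.5604]  S=[0.6286]  K=[0.5097; -0.3482]  nu=[-4.8104]  x^+=[0.0189, 2.7229]  P^+=[0.1845 0.2360; 0.2360 1.4842]
step 3: x^-=[-0.2292, 2.8610]  P^-=[0.3065 0.1013; 0.1013 1.9977]  S=[0.6186]  K=[0.4594; -0.5468]  nu=[-1.9314]  x^+=[-1.1165, 3.9170]  P^+=[0.1759 0.2567; 0.2567 1.8128]
step 4: x^-=[-1.2904, 4.0012]  P^-=[0.3000 0.0875; 0.0875 2.3643]  S=[0.6359]  K=[0.4415; -0.6803]  nu=[0.7507]  x^+=[-0.9590, 3.4905]  P^+=[0.1761 0.2785; 0.2785 2.0700]
step 5: x^-=[-1.1197, 3.5691]  P^-=[0.2989 0.0823; 0.0823 2.6524]  S=[0.6510]  K=[0.4313; -0.7699]  nu=[0.8649]  x^+=[-0.7467, 2.9032]  P^+=[0.1778 0.2985; 0.2985 2.2665]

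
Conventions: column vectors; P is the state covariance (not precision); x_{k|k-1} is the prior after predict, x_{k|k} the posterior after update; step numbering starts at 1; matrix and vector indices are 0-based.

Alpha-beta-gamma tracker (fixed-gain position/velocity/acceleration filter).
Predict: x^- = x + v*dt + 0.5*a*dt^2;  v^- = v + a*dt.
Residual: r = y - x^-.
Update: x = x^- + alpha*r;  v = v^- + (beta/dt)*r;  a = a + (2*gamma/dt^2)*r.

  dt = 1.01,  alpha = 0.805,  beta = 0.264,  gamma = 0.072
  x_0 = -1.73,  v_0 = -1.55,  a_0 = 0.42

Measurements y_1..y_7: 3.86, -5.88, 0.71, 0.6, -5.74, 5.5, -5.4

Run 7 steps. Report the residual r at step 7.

resid = -11.5948

step 1: x_pred=-3.0813  r=6.9413  x^+=2.5065  v^+=0.6886  a^+=1.3998
step 2: x_pred=3.9159  r=-9.7959  x^+=-3.9698  v^+=-0.4581  a^+=0.0170
step 3: x_pred=-4.4238  r=5.1338  x^+=-0.2911  v^+=0.9010  a^+=0.7417
step 4: x_pred=0.9972  r=-0.3972  x^+=0.6775  v^+=1.5463  a^+=0.6857
step 5: x_pred=2.5890  r=-8.3290  x^+=-4.1159  v^+=0.0618  a^+=-0.4901
step 6: x_pred=-4.3034  r=9.8034  x^+=3.5883  v^+=2.1293  a^+=0.8938
step 7: x_pred=6.1948  r=-11.5948  x^+=-3.1390  v^+=0.0013  a^+=-0.7429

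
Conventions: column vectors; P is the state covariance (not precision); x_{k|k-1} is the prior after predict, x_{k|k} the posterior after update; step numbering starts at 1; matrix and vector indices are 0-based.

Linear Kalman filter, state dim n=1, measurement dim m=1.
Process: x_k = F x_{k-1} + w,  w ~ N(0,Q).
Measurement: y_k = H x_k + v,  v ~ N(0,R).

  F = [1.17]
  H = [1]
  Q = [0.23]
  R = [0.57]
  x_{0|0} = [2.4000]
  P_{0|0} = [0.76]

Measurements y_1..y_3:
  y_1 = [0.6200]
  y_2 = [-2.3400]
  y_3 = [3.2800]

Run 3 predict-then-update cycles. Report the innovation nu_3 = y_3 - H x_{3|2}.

step 1: x^-=[2.8080]  P^-=[1.2704]  S=[1.8404]  K=[0.6903]  nu=[-2.1880]  x^+=[1.2977]  P^+=[0.3935]
step 2: x^-=[1.5183]  P^-=[0.7686]  S=[1.3386]  K=[0.5742]  nu=[-3.8583]  x^+=[-0.6971]  P^+=[0.3273]
step 3: x^-=[-0.8156]  P^-=[0.6780]  S=[1.2480]  K=[0.5433]  nu=[4.0956]  x^+=[1.4094]  P^+=[0.3097]

innov = [4.0956]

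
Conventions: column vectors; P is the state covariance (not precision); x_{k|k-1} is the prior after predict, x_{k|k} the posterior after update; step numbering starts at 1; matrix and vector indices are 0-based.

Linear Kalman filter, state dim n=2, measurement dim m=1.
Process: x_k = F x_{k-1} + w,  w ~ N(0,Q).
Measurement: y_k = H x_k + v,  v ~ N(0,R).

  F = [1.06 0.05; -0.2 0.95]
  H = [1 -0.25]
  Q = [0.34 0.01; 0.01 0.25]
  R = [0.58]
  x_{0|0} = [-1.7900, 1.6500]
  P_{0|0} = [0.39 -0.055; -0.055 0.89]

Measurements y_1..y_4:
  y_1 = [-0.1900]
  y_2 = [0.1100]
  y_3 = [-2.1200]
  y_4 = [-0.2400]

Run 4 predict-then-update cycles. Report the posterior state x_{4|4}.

step 1: x^-=[-1.8149, 1.9255]  P^-=[0.7746 -0.0852; -0.0852 1.0897]  S=[1.4653]  K=[0.5432; -0.2441]  nu=[2.1063]  x^+=[-0.6709, 1.4114]  P^+=[0.3423 0.1090; 0.1090 1.0024]
step 2: x^-=[-0.6405, 1.4750]  P^-=[0.7387 0.0938; 0.0938 1.1269]  S=[1.3422]  K=[0.5329; -0.1401]  nu=[1.1193]  x^+=[-0.0441, 1.3182]  P^+=[0.3575 0.1939; 0.1939 1.1006]
step 3: x^-=[0.0192, 1.2611]  P^-=[0.7650 0.1798; 0.1798 1.1839]  S=[1.3291]  K=[0.5418; -0.0874]  nu=[-1.8239]  x^+=[-0.9690, 1.4205]  P^+=[0.3749 0.2428; 0.2428 1.1738]
step 4: x^-=[-0.9561, 1.5433]  P^-=[0.7899 0.2283; 0.2283 1.2321]  S=[1.3328]  K=[0.5499; -0.0598]  nu=[1.1019]  x^+=[-0.3502, 1.4774]  P^+=[0.3870 0.2721; 0.2721 1.2273]

x_post = [-0.3502, 1.4774]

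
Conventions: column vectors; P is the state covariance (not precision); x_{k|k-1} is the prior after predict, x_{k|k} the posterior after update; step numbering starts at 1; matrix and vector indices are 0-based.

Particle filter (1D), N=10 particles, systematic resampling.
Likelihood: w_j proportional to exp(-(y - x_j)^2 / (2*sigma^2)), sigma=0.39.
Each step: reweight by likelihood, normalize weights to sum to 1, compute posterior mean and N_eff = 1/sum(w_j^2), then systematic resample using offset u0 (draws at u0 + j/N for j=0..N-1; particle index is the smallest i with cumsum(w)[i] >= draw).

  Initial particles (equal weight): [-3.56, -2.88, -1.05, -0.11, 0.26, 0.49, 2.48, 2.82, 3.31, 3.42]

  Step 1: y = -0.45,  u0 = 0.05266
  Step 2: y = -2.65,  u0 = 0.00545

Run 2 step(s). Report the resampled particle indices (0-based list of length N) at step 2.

resampled_idx = [0, 0, 0, 0, 0, 1, 1, 1, 1, 1]

step 1: w=[0.0000, 0.0000, 0.2478, 0.5535, 0.1543, 0.0443, 0.0000, 0.0000, 0.0000, 0.0000]  mean=-0.2593  Neff=2.5409  idx=[2, 2, 3, 3, 3, 3, 3, 3, 4, 4]
step 2: w=[0.5000, 0.5000, 0.0000, 0.0000, 0.0000, 0.0000, 0.0000, 0.0000, 0.0000, 0.0000]  mean=-1.0500  Neff=2.0000  idx=[0, 0, 0, 0, 0, 1, 1, 1, 1, 1]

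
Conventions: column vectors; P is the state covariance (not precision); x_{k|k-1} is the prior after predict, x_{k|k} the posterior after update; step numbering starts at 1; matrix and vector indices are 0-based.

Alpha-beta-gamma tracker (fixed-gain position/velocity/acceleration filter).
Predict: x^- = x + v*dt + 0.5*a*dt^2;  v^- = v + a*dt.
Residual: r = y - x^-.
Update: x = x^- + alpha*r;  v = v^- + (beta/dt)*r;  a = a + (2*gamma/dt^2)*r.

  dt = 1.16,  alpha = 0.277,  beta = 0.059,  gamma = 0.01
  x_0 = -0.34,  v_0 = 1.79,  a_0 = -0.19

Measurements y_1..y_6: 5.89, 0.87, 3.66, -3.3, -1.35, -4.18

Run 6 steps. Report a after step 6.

step 1: x_pred=1.6086  r=4.2814  x^+=2.7945  v^+=1.7874  a^+=-0.1264
step 2: x_pred=4.7828  r=-3.9128  x^+=3.6990  v^+=1.4418  a^+=-0.1845
step 3: x_pred=5.2473  r=-1.5873  x^+=4.8076  v^+=1.1470  a^+=-0.2081
step 4: x_pred=5.9981  r=-9.2981  x^+=3.4225  v^+=0.4327  a^+=-0.3463
step 5: x_pred=3.6914  r=-5.0414  x^+=2.2949  v^+=-0.2255  a^+=-0.4212
step 6: x_pred=1.7500  r=-5.9300  x^+=0.1074  v^+=-1.0157  a^+=-0.5094

a_post = -0.5094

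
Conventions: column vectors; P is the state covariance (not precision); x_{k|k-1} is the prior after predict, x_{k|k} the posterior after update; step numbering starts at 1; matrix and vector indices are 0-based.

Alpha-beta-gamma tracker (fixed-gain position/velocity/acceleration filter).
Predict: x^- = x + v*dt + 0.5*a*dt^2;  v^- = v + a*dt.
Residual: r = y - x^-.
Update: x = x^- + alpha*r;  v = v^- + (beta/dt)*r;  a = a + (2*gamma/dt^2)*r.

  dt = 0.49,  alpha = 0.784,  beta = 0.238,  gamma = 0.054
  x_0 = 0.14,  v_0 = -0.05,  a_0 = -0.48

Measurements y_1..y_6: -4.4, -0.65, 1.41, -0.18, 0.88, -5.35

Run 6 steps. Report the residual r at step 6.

resid = -6.6227

step 1: x_pred=0.0579  r=-4.4579  x^+=-3.4371  v^+=-2.4505  a^+=-2.4852
step 2: x_pred=-4.9362  r=4.2862  x^+=-1.5758  v^+=-1.5864  a^+=-0.5572
step 3: x_pred=-2.4200  r=3.8300  x^+=0.5827  v^+=0.0009  a^+=1.1656
step 4: x_pred=0.7231  r=-0.9031  x^+=0.0151  v^+=0.1334  a^+=0.7593
step 5: x_pred=0.1716  r=0.7084  x^+=0.7270  v^+=0.8495  a^+=1.0780
step 6: x_pred=1.2727  r=-6.6227  x^+=-3.9195  v^+=-1.8390  a^+=-1.9010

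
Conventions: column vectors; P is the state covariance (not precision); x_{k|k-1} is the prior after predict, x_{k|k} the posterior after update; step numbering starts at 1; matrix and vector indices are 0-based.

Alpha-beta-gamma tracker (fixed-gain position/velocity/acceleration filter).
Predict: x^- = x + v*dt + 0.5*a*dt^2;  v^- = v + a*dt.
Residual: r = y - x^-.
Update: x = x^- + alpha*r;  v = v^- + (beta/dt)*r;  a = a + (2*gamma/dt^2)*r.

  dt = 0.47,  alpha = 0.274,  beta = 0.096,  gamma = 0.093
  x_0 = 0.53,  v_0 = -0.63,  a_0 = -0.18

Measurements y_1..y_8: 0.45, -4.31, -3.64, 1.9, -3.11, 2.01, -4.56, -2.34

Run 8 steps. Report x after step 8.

x_post = -1.4058

step 1: x_pred=0.2140  r=0.2360  x^+=0.2787  v^+=-0.6664  a^+=0.0187
step 2: x_pred=-0.0325  r=-4.2775  x^+=-1.2045  v^+=-1.5313  a^+=-3.5830
step 3: x_pred=-2.3200  r=-1.3200  x^+=-2.6817  v^+=-3.4850  a^+=-4.6945
step 4: x_pred=-4.8381  r=6.7381  x^+=-2.9919  v^+=-4.3151  a^+=0.9790
step 5: x_pred=-4.9118  r=1.8018  x^+=-4.4181  v^+=-3.4869  a^+=2.4962
step 6: x_pred=-5.7813  r=7.7913  x^+=-3.6465  v^+=-0.7223  a^+=9.0565
step 7: x_pred=-2.9856  r=-1.5744  x^+=-3.4170  v^+=3.2127  a^+=7.7309
step 8: x_pred=-1.0532  r=-1.2868  x^+=-1.4058  v^+=6.5834  a^+=6.6474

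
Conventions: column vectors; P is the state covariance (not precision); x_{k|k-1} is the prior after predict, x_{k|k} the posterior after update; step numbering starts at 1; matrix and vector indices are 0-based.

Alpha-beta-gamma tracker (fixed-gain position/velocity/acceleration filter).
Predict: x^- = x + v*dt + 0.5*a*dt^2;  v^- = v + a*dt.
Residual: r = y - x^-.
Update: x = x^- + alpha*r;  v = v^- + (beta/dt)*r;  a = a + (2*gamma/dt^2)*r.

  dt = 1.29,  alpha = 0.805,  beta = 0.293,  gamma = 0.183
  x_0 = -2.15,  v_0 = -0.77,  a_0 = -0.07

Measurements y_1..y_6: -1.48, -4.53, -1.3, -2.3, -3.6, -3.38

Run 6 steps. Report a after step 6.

a_post = -0.3218

step 1: x_pred=-3.2015  r=1.7215  x^+=-1.8157  v^+=-0.4693  a^+=0.3086
step 2: x_pred=-2.1643  r=-2.3657  x^+=-4.0687  v^+=-0.6085  a^+=-0.2117
step 3: x_pred=-5.0297  r=3.7297  x^+=-2.0273  v^+=-0.0344  a^+=0.6086
step 4: x_pred=-1.5653  r=-0.7347  x^+=-2.1567  v^+=0.5839  a^+=0.4470
step 5: x_pred=-1.0316  r=-2.5684  x^+=-3.0992  v^+=0.5772  a^+=-0.1179
step 6: x_pred=-2.4527  r=-0.9273  x^+=-3.1992  v^+=0.2145  a^+=-0.3218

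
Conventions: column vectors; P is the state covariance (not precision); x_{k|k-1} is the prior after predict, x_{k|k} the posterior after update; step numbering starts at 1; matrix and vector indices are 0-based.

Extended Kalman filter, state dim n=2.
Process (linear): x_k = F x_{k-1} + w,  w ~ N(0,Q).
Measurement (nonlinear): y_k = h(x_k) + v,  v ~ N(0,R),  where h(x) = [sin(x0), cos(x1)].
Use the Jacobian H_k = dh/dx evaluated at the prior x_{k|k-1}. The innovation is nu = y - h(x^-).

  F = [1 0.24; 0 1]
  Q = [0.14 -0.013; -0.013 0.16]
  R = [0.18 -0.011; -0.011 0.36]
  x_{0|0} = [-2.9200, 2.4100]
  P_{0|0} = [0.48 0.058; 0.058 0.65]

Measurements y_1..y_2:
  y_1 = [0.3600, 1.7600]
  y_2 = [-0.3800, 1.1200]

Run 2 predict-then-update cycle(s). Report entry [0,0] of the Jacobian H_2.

H_jac[0,0] = -0.9571

step 1: x^-=[-2.3416, 2.4100]  P^-=[0.6853 0.2010; 0.2010 0.8100]  H_jac=[-0.6967 0.0000; 0.0000 -0.6681]  S=[0.5126 0.0826; 0.0826 0.7215]  K=[-0.9183 -0.0810; -0.1553 -0.7322]  nu=[1.0774, 2.5041]  x^+=[-3.5339, 0.4091]  P^+=[0.2360 0.0286; 0.0286 0.3920]
step 2: x^-=[-3.4357, 0.4091]  P^-=[0.4123 0.1096; 0.1096 0.5520]  H_jac=[-0.9571 0.0000; 0.0000 -0.3978]  S=[0.5576 0.0307; 0.0307 0.4474]  K=[-0.7049 -0.0491; -0.1617 -0.4798]  nu=[-0.6698, 0.2025]  x^+=[-2.9734, 0.4203]  P^+=[0.1320 0.0249; 0.0249 0.4297]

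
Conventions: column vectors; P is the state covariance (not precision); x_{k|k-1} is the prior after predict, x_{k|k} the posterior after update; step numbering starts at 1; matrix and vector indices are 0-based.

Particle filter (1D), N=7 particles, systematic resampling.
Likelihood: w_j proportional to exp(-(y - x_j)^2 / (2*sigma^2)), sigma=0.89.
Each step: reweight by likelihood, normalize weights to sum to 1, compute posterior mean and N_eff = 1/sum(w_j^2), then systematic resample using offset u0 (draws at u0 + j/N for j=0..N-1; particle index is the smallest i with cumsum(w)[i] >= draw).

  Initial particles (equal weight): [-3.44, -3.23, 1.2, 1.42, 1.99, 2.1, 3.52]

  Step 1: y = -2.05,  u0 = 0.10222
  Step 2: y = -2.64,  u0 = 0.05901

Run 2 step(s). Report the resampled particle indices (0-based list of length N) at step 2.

resampled_idx = [0, 1, 2, 3, 4, 5, 6]

step 1: w=[0.4146, 0.5829, 0.0018, 0.0007, 0.0000, 0.0000, 0.0000]  mean=-3.3055  Neff=1.9546  idx=[0, 0, 0, 1, 1, 1, 1]
step 2: w=[0.1281, 0.1281, 0.1281, 0.1540, 0.1540, 0.1540, 0.1540]  mean=-3.3107  Neff=6.9441  idx=[0, 1, 2, 3, 4, 5, 6]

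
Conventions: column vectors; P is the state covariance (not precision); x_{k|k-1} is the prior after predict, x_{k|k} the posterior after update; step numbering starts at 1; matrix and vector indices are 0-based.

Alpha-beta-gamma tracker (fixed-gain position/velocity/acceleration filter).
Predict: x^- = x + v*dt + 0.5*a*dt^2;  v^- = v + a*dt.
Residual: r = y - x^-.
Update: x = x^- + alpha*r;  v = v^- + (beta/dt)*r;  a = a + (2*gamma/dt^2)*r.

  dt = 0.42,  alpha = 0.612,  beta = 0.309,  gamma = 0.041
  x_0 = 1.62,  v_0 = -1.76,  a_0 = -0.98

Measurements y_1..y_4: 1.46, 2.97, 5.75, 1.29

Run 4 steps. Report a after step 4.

step 1: x_pred=0.7944  r=0.6656  x^+=1.2017  v^+=-1.6819  a^+=-0.6706
step 2: x_pred=0.4362  r=2.5338  x^+=1.9869  v^+=-0.0994  a^+=0.5073
step 3: x_pred=1.9899  r=3.7601  x^+=4.2911  v^+=2.8800  a^+=2.2552
step 4: x_pred=5.6996  r=-4.4096  x^+=3.0009  v^+=0.5830  a^+=0.2053

a_post = 0.2053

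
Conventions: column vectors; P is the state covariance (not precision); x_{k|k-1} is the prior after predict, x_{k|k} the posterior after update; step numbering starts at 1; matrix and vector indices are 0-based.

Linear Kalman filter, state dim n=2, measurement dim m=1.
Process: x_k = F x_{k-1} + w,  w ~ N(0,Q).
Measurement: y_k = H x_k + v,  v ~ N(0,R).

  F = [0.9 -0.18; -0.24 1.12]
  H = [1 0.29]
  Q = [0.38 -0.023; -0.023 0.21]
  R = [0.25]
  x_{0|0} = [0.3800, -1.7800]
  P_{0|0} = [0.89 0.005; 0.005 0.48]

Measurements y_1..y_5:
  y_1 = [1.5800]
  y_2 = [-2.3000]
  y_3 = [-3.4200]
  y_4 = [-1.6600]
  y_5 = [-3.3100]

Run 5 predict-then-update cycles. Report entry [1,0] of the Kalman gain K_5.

step 1: x^-=[0.6624, -2.0848]  P^-=[1.1148 -0.3068; -0.3068 0.8607]  S=[1.2593]  K=[0.8146; -0.0454]  nu=[1.5222]  x^+=[1.9024, -2.1539]  P^+=[0.2791 -0.2602; -0.2602 0.8581]
step 2: x^-=[2.0999, -2.8689]  P^-=[0.7182 -0.5298; -0.5298 1.4424]  S=[0.7822]  K=[0.7217; -0.1426]  nu=[-3.5679]  x^+=[-0.4752, -2.3603]  P^+=[0.3107 -0.4493; -0.4493 1.4265]
step 3: x^-=[-0.0028, -2.5295]  P^-=[0.8235 -0.8500; -0.8500 2.2588]  S=[0.7704]  K=[0.7489; -0.2530]  nu=[-2.6836]  x^+=[-2.0126, -1.8504]  P^+=[0.3914 -0.7040; -0.7040 2.2095]
step 4: x^-=[-1.4783, -1.5894]  P^-=[0.9967 -1.2930; -1.2930 3.3826]  S=[0.7812]  K=[0.7958; -0.3995]  nu=[0.2792]  x^+=[-1.2561, -1.7009]  P^+=[0.5019 -1.0447; -1.0447 3.2579]
step 5: x^-=[-0.8243, -1.6036]  P^-=[1.2306 -1.8863; -1.8863 4.8872]  S=[0.7975]  K=[0.8571; -0.5881]  nu=[-2.0207]  x^+=[-2.5562, -0.4151]  P^+=[0.6447 -1.4843; -1.4843 4.6114]

K[1,0] = -0.5881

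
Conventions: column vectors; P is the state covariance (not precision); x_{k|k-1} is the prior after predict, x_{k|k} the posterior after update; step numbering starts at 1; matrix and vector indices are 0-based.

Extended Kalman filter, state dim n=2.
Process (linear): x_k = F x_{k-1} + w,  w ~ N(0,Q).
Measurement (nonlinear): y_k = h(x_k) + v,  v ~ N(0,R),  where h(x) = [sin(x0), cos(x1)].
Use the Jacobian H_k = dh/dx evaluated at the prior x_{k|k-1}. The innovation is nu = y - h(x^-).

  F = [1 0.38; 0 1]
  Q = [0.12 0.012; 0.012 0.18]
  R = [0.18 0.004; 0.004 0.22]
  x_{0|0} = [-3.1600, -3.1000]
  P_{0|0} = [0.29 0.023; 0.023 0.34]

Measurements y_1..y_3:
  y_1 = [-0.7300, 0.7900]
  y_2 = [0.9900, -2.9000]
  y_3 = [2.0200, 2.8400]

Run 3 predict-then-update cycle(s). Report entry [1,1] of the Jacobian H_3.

H_jac[1,1] = -0.9051

step 1: x^-=[-4.3380, -3.1000]  P^-=[0.4766 0.1642; 0.1642 0.5200]  H_jac=[-0.3657 0.0000; 0.0000 0.0416]  S=[0.2437 0.0015; 0.0015 0.2209]  K=[-0.7153 0.0358; -0.2470 0.0996]  nu=[-1.6607, 1.7891]  x^+=[-3.0861, -2.5117]  P^+=[0.3517 0.1205; 0.1205 0.5030]
step 2: x^-=[-4.0406, -2.5117]  P^-=[0.6359 0.3236; 0.3236 0.6830]  H_jac=[-0.6224 0.0000; 0.0000 0.5891]  S=[0.4263 -0.1147; -0.1147 0.4570]  K=[-0.8752 0.1976; -0.2528 0.8170]  nu=[0.2073, -2.0919]  x^+=[-4.6353, -4.2731]  P^+=[0.2518 0.0678; 0.0678 0.3034]
step 3: x^-=[-6.2591, -4.2731]  P^-=[0.4672 0.1951; 0.1951 0.4834]  H_jac=[0.9997 0.0000; 0.0000 -0.9051]  S=[0.6469 -0.1726; -0.1726 0.6160]  K=[0.6976 -0.0913; 0.1211 -0.6763]  nu=[1.9959, 3.2653]  x^+=[-5.1648, -6.2398]  P^+=[0.1252 0.0191; 0.0191 0.1639]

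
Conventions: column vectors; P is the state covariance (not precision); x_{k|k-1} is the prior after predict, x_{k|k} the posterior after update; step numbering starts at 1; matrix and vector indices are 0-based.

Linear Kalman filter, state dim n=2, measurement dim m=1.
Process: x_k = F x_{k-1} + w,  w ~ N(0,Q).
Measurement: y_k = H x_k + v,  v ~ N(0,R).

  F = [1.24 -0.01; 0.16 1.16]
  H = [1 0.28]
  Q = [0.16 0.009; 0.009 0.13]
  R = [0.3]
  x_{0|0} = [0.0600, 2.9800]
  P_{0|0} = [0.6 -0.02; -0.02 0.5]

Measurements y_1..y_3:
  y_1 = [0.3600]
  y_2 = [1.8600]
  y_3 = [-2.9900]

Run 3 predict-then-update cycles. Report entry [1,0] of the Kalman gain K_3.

K[1,0] = 0.1338

step 1: x^-=[0.0446, 3.4664]  P^-=[1.0831 0.0935; 0.0935 0.8107]  S=[1.4990]  K=[0.7400; 0.2138]  nu=[-0.6552]  x^+=[-0.4402, 3.3263]  P^+=[0.2622 -0.1437; -0.1437 0.7422]
step 2: x^-=[-0.5792, 3.7881]  P^-=[0.5668 -0.1540; -0.1540 1.0821]  S=[0.8654]  K=[0.6052; 0.1721]  nu=[1.3785]  x^+=[0.2550, 4.0254]  P^+=[0.2499 -0.2442; -0.2442 1.0565]
step 3: x^-=[0.2760, 4.7102]  P^-=[0.5504 -0.3045; -0.3045 1.4673]  S=[0.7950]  K=[0.5852; 0.1338]  nu=[-4.5849]  x^+=[-2.4069, 4.0968]  P^+=[0.2782 -0.3667; -0.3667 1.4531]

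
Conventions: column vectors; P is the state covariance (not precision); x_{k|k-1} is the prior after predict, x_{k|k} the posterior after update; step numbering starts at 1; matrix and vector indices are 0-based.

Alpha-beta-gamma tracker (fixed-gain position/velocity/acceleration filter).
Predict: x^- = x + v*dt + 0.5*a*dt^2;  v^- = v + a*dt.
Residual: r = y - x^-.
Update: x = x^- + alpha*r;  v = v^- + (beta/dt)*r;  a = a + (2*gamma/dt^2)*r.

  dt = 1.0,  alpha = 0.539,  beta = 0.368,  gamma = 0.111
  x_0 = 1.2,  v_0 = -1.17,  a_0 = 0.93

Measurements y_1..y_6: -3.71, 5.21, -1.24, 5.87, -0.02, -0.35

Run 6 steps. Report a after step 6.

a_post = -1.7841

step 1: x_pred=0.4950  r=-4.2050  x^+=-1.7715  v^+=-1.7874  a^+=-0.0035
step 2: x_pred=-3.5607  r=8.7707  x^+=1.1667  v^+=1.4367  a^+=1.9436
step 3: x_pred=3.5752  r=-4.8152  x^+=0.9798  v^+=1.6083  a^+=0.8746
step 4: x_pred=3.0254  r=2.8446  x^+=4.5586  v^+=3.5297  a^+=1.5061
step 5: x_pred=8.8414  r=-8.8614  x^+=4.0651  v^+=1.7748  a^+=-0.4611
step 6: x_pred=5.6094  r=-5.9594  x^+=2.3973  v^+=-0.8793  a^+=-1.7841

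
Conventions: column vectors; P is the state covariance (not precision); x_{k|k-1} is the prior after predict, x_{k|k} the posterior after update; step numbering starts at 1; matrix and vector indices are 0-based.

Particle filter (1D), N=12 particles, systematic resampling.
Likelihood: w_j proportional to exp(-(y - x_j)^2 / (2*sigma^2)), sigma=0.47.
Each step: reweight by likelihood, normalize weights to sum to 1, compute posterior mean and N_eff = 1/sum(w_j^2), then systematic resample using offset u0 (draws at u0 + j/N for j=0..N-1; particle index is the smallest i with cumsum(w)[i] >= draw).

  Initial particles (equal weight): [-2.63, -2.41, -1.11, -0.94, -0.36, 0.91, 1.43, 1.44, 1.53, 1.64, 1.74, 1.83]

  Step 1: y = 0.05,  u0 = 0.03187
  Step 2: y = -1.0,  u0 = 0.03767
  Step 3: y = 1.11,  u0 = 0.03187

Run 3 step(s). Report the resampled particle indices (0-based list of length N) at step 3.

resampled_idx = [5, 5, 6, 6, 7, 8, 8, 9, 9, 10, 11, 11]

step 1: w=[0.0000, 0.0000, 0.0446, 0.1020, 0.6412, 0.1759, 0.0126, 0.0118, 0.0066, 0.0031, 0.0015, 0.0007]  mean=-0.1622  Neff=2.1987  idx=[2, 3, 4, 4, 4, 4, 4, 4, 4, 4, 5, 5]
step 2: w=[0.1896, 0.1933, 0.0771, 0.0771, 0.0771, 0.0771, 0.0771, 0.0771, 0.0771, 0.0771, 0.0001, 0.0001]  mean=-0.6142  Neff=8.2707  idx=[0, 0, 1, 1, 1, 2, 4, 5, 6, 7, 8, 9]
step 3: w=[0.0003, 0.0003, 0.0014, 0.0014, 0.0014, 0.1422, 0.1422, 0.1422, 0.1422, 0.1422, 0.1422, 0.1422]  mean=-0.3628  Neff=7.0665  idx=[5, 5, 6, 6, 7, 8, 8, 9, 9, 10, 11, 11]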